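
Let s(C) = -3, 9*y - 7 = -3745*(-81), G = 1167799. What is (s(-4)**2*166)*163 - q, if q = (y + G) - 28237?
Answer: -8367712/9 ≈ -9.2975e+5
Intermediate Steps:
y = 303352/9 (y = 7/9 + (-3745*(-81))/9 = 7/9 + (1/9)*303345 = 7/9 + 33705 = 303352/9 ≈ 33706.)
q = 10559410/9 (q = (303352/9 + 1167799) - 28237 = 10813543/9 - 28237 = 10559410/9 ≈ 1.1733e+6)
(s(-4)**2*166)*163 - q = ((-3)**2*166)*163 - 1*10559410/9 = (9*166)*163 - 10559410/9 = 1494*163 - 10559410/9 = 243522 - 10559410/9 = -8367712/9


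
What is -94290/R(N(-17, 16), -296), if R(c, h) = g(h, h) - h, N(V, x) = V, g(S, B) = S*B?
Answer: -15715/14652 ≈ -1.0725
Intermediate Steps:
g(S, B) = B*S
R(c, h) = h² - h (R(c, h) = h*h - h = h² - h)
-94290/R(N(-17, 16), -296) = -94290*(-1/(296*(-1 - 296))) = -94290/((-296*(-297))) = -94290/87912 = -94290*1/87912 = -15715/14652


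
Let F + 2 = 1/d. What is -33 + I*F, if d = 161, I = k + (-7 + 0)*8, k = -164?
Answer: 65307/161 ≈ 405.63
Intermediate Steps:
I = -220 (I = -164 + (-7 + 0)*8 = -164 - 7*8 = -164 - 56 = -220)
F = -321/161 (F = -2 + 1/161 = -321/161 ≈ -1.9938)
-33 + I*F = -33 - 220*(-321/161) = -33 + 70620/161 = 65307/161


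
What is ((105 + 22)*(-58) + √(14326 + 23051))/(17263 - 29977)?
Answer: 3683/6357 - √4153/4238 ≈ 0.56416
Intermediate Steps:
((105 + 22)*(-58) + √(14326 + 23051))/(17263 - 29977) = (127*(-58) + √37377)/(-12714) = (-7366 + 3*√4153)*(-1/12714) = 3683/6357 - √4153/4238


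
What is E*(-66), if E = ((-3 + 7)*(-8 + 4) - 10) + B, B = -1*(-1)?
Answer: 1650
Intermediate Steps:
B = 1
E = -25 (E = ((-3 + 7)*(-8 + 4) - 10) + 1 = (4*(-4) - 10) + 1 = (-16 - 10) + 1 = -26 + 1 = -25)
E*(-66) = -25*(-66) = 1650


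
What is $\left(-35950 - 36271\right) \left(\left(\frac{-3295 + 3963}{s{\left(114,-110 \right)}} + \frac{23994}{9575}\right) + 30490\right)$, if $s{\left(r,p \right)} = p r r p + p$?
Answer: $- \frac{331581403878327289986}{150568301675} \approx -2.2022 \cdot 10^{9}$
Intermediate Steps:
$s{\left(r,p \right)} = p + p^{2} r^{2}$ ($s{\left(r,p \right)} = p r^{2} p + p = p^{2} r^{2} + p = p + p^{2} r^{2}$)
$\left(-35950 - 36271\right) \left(\left(\frac{-3295 + 3963}{s{\left(114,-110 \right)}} + \frac{23994}{9575}\right) + 30490\right) = \left(-35950 - 36271\right) \left(\left(\frac{-3295 + 3963}{\left(-110\right) \left(1 - 110 \cdot 114^{2}\right)} + \frac{23994}{9575}\right) + 30490\right) = - 72221 \left(\left(\frac{668}{\left(-110\right) \left(1 - 1429560\right)} + 23994 \cdot \frac{1}{9575}\right) + 30490\right) = - 72221 \left(\left(\frac{668}{\left(-110\right) \left(1 - 1429560\right)} + \frac{23994}{9575}\right) + 30490\right) = - 72221 \left(\left(\frac{668}{\left(-110\right) \left(-1429559\right)} + \frac{23994}{9575}\right) + 30490\right) = - 72221 \left(\left(\frac{668}{157251490} + \frac{23994}{9575}\right) + 30490\right) = - 72221 \left(\left(668 \cdot \frac{1}{157251490} + \frac{23994}{9575}\right) + 30490\right) = - 72221 \left(\left(\frac{334}{78625745} + \frac{23994}{9575}\right) + 30490\right) = - 72221 \left(\frac{377309864716}{150568301675} + 30490\right) = \left(-72221\right) \frac{4591204827935466}{150568301675} = - \frac{331581403878327289986}{150568301675}$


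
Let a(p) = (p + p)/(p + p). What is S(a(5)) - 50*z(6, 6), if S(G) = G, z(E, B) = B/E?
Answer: -49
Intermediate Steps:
a(p) = 1 (a(p) = (2*p)/((2*p)) = (2*p)*(1/(2*p)) = 1)
S(a(5)) - 50*z(6, 6) = 1 - 300/6 = 1 - 50*1 = 1 - 50 = -49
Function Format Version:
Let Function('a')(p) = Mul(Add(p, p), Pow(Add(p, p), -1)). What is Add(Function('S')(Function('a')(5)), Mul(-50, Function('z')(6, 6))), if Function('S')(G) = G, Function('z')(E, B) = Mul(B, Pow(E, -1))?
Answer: -49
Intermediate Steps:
Function('a')(p) = 1 (Function('a')(p) = Mul(Mul(2, p), Pow(Mul(2, p), -1)) = Mul(Mul(2, p), Mul(Rational(1, 2), Pow(p, -1))) = 1)
Add(Function('S')(Function('a')(5)), Mul(-50, Function('z')(6, 6))) = Add(1, Mul(-50, Mul(6, Pow(6, -1)))) = Add(1, Mul(-50, Mul(6, Rational(1, 6)))) = Add(1, Mul(-50, 1)) = Add(1, -50) = -49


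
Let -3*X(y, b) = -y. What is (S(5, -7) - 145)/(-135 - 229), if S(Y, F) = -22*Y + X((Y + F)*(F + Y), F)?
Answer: 761/1092 ≈ 0.69689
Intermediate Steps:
X(y, b) = y/3 (X(y, b) = -(-1)*y/3 = y/3)
S(Y, F) = -22*Y + (F + Y)²/3 (S(Y, F) = -22*Y + ((Y + F)*(F + Y))/3 = -22*Y + ((F + Y)*(F + Y))/3 = -22*Y + (F + Y)²/3)
(S(5, -7) - 145)/(-135 - 229) = ((-22*5 + (⅓)*(-7)² + (⅓)*5² + (⅔)*(-7)*5) - 145)/(-135 - 229) = ((-110 + (⅓)*49 + (⅓)*25 - 70/3) - 145)/(-364) = -((-110 + 49/3 + 25/3 - 70/3) - 145)/364 = -(-326/3 - 145)/364 = -1/364*(-761/3) = 761/1092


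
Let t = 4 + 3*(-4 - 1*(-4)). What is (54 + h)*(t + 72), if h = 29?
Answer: 6308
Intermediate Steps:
t = 4 (t = 4 + 3*(-4 + 4) = 4 + 3*0 = 4 + 0 = 4)
(54 + h)*(t + 72) = (54 + 29)*(4 + 72) = 83*76 = 6308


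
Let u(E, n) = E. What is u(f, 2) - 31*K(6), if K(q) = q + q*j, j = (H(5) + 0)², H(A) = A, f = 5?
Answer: -4831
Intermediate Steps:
j = 25 (j = (5 + 0)² = 5² = 25)
K(q) = 26*q (K(q) = q + q*25 = q + 25*q = 26*q)
u(f, 2) - 31*K(6) = 5 - 806*6 = 5 - 31*156 = 5 - 4836 = -4831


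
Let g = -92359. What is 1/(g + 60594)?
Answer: -1/31765 ≈ -3.1481e-5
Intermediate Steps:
1/(g + 60594) = 1/(-92359 + 60594) = 1/(-31765) = -1/31765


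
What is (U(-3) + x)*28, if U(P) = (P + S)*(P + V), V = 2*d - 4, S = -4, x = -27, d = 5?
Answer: -1344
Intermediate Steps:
V = 6 (V = 2*5 - 4 = 10 - 4 = 6)
U(P) = (-4 + P)*(6 + P) (U(P) = (P - 4)*(P + 6) = (-4 + P)*(6 + P))
(U(-3) + x)*28 = ((-24 + (-3)² + 2*(-3)) - 27)*28 = ((-24 + 9 - 6) - 27)*28 = (-21 - 27)*28 = -48*28 = -1344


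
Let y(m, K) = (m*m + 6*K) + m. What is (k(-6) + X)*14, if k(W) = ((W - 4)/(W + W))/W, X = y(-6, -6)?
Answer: -1547/18 ≈ -85.944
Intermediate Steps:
y(m, K) = m + m² + 6*K (y(m, K) = (m² + 6*K) + m = m + m² + 6*K)
X = -6 (X = -6 + (-6)² + 6*(-6) = -6 + 36 - 36 = -6)
k(W) = (-4 + W)/(2*W²) (k(W) = ((-4 + W)/((2*W)))/W = ((-4 + W)*(1/(2*W)))/W = ((-4 + W)/(2*W))/W = (-4 + W)/(2*W²))
(k(-6) + X)*14 = ((½)*(-4 - 6)/(-6)² - 6)*14 = ((½)*(1/36)*(-10) - 6)*14 = (-5/36 - 6)*14 = -221/36*14 = -1547/18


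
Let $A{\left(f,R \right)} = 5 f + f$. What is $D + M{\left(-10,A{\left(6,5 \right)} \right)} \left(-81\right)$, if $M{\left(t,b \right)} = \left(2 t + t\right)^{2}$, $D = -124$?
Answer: $-73024$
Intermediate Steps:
$A{\left(f,R \right)} = 6 f$
$M{\left(t,b \right)} = 9 t^{2}$ ($M{\left(t,b \right)} = \left(3 t\right)^{2} = 9 t^{2}$)
$D + M{\left(-10,A{\left(6,5 \right)} \right)} \left(-81\right) = -124 + 9 \left(-10\right)^{2} \left(-81\right) = -124 + 9 \cdot 100 \left(-81\right) = -124 + 900 \left(-81\right) = -124 - 72900 = -73024$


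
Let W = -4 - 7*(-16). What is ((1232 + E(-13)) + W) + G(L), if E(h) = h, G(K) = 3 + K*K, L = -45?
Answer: 3355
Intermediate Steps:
G(K) = 3 + K**2
W = 108 (W = -4 + 112 = 108)
((1232 + E(-13)) + W) + G(L) = ((1232 - 13) + 108) + (3 + (-45)**2) = (1219 + 108) + (3 + 2025) = 1327 + 2028 = 3355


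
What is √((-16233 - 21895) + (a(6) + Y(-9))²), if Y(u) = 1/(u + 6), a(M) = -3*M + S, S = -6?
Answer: I*√337823/3 ≈ 193.74*I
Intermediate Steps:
a(M) = -6 - 3*M (a(M) = -3*M - 6 = -6 - 3*M)
Y(u) = 1/(6 + u)
√((-16233 - 21895) + (a(6) + Y(-9))²) = √((-16233 - 21895) + ((-6 - 3*6) + 1/(6 - 9))²) = √(-38128 + ((-6 - 18) + 1/(-3))²) = √(-38128 + (-24 - ⅓)²) = √(-38128 + (-73/3)²) = √(-38128 + 5329/9) = √(-337823/9) = I*√337823/3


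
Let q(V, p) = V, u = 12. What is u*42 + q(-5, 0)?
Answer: 499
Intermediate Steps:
u*42 + q(-5, 0) = 12*42 - 5 = 504 - 5 = 499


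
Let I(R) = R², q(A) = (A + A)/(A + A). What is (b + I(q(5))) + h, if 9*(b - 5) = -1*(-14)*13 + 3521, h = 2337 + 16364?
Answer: 172066/9 ≈ 19118.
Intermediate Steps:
q(A) = 1 (q(A) = (2*A)/((2*A)) = (2*A)*(1/(2*A)) = 1)
h = 18701
b = 3748/9 (b = 5 + (-1*(-14)*13 + 3521)/9 = 5 + (14*13 + 3521)/9 = 5 + (182 + 3521)/9 = 5 + (⅑)*3703 = 5 + 3703/9 = 3748/9 ≈ 416.44)
(b + I(q(5))) + h = (3748/9 + 1²) + 18701 = (3748/9 + 1) + 18701 = 3757/9 + 18701 = 172066/9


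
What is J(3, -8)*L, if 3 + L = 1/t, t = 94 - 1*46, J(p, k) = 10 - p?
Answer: -1001/48 ≈ -20.854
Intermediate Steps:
t = 48 (t = 94 - 46 = 48)
L = -143/48 (L = -3 + 1/48 = -143/48 ≈ -2.9792)
J(3, -8)*L = (10 - 1*3)*(-143/48) = (10 - 3)*(-143/48) = 7*(-143/48) = -1001/48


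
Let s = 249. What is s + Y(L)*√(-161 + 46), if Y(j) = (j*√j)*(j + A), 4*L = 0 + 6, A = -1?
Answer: 249 + 3*I*√690/8 ≈ 249.0 + 9.8504*I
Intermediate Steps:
L = 3/2 (L = (0 + 6)/4 = (¼)*6 = 3/2 ≈ 1.5000)
Y(j) = j^(3/2)*(-1 + j) (Y(j) = (j*√j)*(j - 1) = j^(3/2)*(-1 + j))
s + Y(L)*√(-161 + 46) = 249 + ((3/2)^(3/2)*(-1 + 3/2))*√(-161 + 46) = 249 + ((3*√6/4)*(½))*√(-115) = 249 + (3*√6/8)*(I*√115) = 249 + 3*I*√690/8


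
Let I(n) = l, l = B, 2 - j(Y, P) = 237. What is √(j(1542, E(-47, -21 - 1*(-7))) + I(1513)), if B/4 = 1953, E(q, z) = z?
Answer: √7577 ≈ 87.046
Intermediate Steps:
j(Y, P) = -235 (j(Y, P) = 2 - 1*237 = 2 - 237 = -235)
B = 7812 (B = 4*1953 = 7812)
l = 7812
I(n) = 7812
√(j(1542, E(-47, -21 - 1*(-7))) + I(1513)) = √(-235 + 7812) = √7577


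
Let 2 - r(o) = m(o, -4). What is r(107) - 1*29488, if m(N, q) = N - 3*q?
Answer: -29605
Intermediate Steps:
r(o) = -10 - o (r(o) = 2 - (o - 3*(-4)) = 2 - (o + 12) = 2 - (12 + o) = 2 + (-12 - o) = -10 - o)
r(107) - 1*29488 = (-10 - 1*107) - 1*29488 = (-10 - 107) - 29488 = -117 - 29488 = -29605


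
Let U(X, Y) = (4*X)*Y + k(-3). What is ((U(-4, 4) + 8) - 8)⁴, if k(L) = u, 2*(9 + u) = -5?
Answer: 519885601/16 ≈ 3.2493e+7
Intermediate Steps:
u = -23/2 (u = -9 + (½)*(-5) = -9 - 5/2 = -23/2 ≈ -11.500)
k(L) = -23/2
U(X, Y) = -23/2 + 4*X*Y (U(X, Y) = (4*X)*Y - 23/2 = 4*X*Y - 23/2 = -23/2 + 4*X*Y)
((U(-4, 4) + 8) - 8)⁴ = (((-23/2 + 4*(-4)*4) + 8) - 8)⁴ = (((-23/2 - 64) + 8) - 8)⁴ = ((-151/2 + 8) - 8)⁴ = (-135/2 - 8)⁴ = (-151/2)⁴ = 519885601/16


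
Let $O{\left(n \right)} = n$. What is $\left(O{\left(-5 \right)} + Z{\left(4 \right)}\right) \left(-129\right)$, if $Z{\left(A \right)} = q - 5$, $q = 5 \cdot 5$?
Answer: $-1935$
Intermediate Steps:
$q = 25$
$Z{\left(A \right)} = 20$ ($Z{\left(A \right)} = 25 - 5 = 20$)
$\left(O{\left(-5 \right)} + Z{\left(4 \right)}\right) \left(-129\right) = \left(-5 + 20\right) \left(-129\right) = 15 \left(-129\right) = -1935$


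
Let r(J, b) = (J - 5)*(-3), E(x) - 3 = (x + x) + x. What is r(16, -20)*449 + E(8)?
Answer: -14790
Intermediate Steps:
E(x) = 3 + 3*x (E(x) = 3 + ((x + x) + x) = 3 + (2*x + x) = 3 + 3*x)
r(J, b) = 15 - 3*J (r(J, b) = (-5 + J)*(-3) = 15 - 3*J)
r(16, -20)*449 + E(8) = (15 - 3*16)*449 + (3 + 3*8) = (15 - 48)*449 + (3 + 24) = -33*449 + 27 = -14817 + 27 = -14790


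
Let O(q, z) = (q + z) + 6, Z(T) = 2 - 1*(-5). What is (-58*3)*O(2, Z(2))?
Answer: -2610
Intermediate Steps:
Z(T) = 7 (Z(T) = 2 + 5 = 7)
O(q, z) = 6 + q + z
(-58*3)*O(2, Z(2)) = (-58*3)*(6 + 2 + 7) = -174*15 = -2610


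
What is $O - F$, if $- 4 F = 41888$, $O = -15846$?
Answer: $-5374$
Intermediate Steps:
$F = -10472$ ($F = \left(- \frac{1}{4}\right) 41888 = -10472$)
$O - F = -15846 - -10472 = -15846 + 10472 = -5374$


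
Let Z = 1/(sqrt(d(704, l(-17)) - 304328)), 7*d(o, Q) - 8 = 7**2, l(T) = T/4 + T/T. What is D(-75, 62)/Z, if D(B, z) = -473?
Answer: -473*I*sqrt(14911673)/7 ≈ -2.6093e+5*I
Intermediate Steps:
l(T) = 1 + T/4 (l(T) = T*(1/4) + 1 = T/4 + 1 = 1 + T/4)
d(o, Q) = 57/7 (d(o, Q) = 8/7 + (1/7)*7**2 = 8/7 + (1/7)*49 = 8/7 + 7 = 57/7)
Z = -I*sqrt(14911673)/2130239 (Z = 1/(sqrt(57/7 - 304328)) = 1/(sqrt(-2130239/7)) = 1/(I*sqrt(14911673)/7) = -I*sqrt(14911673)/2130239 ≈ -0.0018127*I)
D(-75, 62)/Z = -473*I*sqrt(14911673)/7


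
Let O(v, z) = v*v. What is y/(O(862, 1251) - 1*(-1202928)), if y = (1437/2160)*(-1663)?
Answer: -796577/1401099840 ≈ -0.00056854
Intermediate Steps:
O(v, z) = v**2
y = -796577/720 (y = (1437*(1/2160))*(-1663) = (479/720)*(-1663) = -796577/720 ≈ -1106.4)
y/(O(862, 1251) - 1*(-1202928)) = -796577/(720*(862**2 - 1*(-1202928))) = -796577/(720*(743044 + 1202928)) = -796577/720/1945972 = -796577/720*1/1945972 = -796577/1401099840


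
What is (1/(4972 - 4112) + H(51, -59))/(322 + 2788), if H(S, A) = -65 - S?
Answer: -99759/2674600 ≈ -0.037299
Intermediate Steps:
(1/(4972 - 4112) + H(51, -59))/(322 + 2788) = (1/(4972 - 4112) + (-65 - 1*51))/(322 + 2788) = (1/860 + (-65 - 51))/3110 = (1/860 - 116)*(1/3110) = -99759/860*1/3110 = -99759/2674600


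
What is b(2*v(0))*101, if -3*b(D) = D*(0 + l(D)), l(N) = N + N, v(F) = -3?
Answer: -2424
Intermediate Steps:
l(N) = 2*N
b(D) = -2*D²/3 (b(D) = -D*(0 + 2*D)/3 = -D*2*D/3 = -2*D²/3)
b(2*v(0))*101 = -2*(2*(-3))²/3*101 = -⅔*(-6)²*101 = -⅔*36*101 = -24*101 = -2424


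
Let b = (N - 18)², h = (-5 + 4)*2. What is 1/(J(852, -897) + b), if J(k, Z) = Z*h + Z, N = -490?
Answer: 1/258961 ≈ 3.8616e-6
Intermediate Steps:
h = -2 (h = -1*2 = -2)
J(k, Z) = -Z (J(k, Z) = Z*(-2) + Z = -2*Z + Z = -Z)
b = 258064 (b = (-490 - 18)² = (-508)² = 258064)
1/(J(852, -897) + b) = 1/(-1*(-897) + 258064) = 1/(897 + 258064) = 1/258961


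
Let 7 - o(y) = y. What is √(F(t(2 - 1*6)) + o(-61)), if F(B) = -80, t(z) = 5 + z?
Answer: 2*I*√3 ≈ 3.4641*I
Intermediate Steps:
o(y) = 7 - y
√(F(t(2 - 1*6)) + o(-61)) = √(-80 + (7 - 1*(-61))) = √(-80 + (7 + 61)) = √(-80 + 68) = √(-12) = 2*I*√3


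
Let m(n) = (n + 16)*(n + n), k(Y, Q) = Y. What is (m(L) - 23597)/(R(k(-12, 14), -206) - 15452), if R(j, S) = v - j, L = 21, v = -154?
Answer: 22043/15594 ≈ 1.4136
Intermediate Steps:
R(j, S) = -154 - j
m(n) = 2*n*(16 + n) (m(n) = (16 + n)*(2*n) = 2*n*(16 + n))
(m(L) - 23597)/(R(k(-12, 14), -206) - 15452) = (2*21*(16 + 21) - 23597)/((-154 - 1*(-12)) - 15452) = (2*21*37 - 23597)/((-154 + 12) - 15452) = (1554 - 23597)/(-142 - 15452) = -22043/(-15594) = -22043*(-1/15594) = 22043/15594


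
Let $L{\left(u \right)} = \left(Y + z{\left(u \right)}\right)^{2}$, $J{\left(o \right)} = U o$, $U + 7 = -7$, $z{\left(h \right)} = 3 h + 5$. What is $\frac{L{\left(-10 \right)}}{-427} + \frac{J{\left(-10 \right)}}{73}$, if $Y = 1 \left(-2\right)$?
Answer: $\frac{6563}{31171} \approx 0.21055$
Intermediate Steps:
$z{\left(h \right)} = 5 + 3 h$
$U = -14$ ($U = -7 - 7 = -14$)
$Y = -2$
$J{\left(o \right)} = - 14 o$
$L{\left(u \right)} = \left(3 + 3 u\right)^{2}$ ($L{\left(u \right)} = \left(-2 + \left(5 + 3 u\right)\right)^{2} = \left(3 + 3 u\right)^{2}$)
$\frac{L{\left(-10 \right)}}{-427} + \frac{J{\left(-10 \right)}}{73} = \frac{9 \left(1 - 10\right)^{2}}{-427} + \frac{\left(-14\right) \left(-10\right)}{73} = 9 \left(-9\right)^{2} \left(- \frac{1}{427}\right) + 140 \cdot \frac{1}{73} = 9 \cdot 81 \left(- \frac{1}{427}\right) + \frac{140}{73} = 729 \left(- \frac{1}{427}\right) + \frac{140}{73} = - \frac{729}{427} + \frac{140}{73} = \frac{6563}{31171}$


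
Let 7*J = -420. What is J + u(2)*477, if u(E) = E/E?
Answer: 417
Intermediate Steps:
J = -60 (J = (⅐)*(-420) = -60)
u(E) = 1
J + u(2)*477 = -60 + 1*477 = -60 + 477 = 417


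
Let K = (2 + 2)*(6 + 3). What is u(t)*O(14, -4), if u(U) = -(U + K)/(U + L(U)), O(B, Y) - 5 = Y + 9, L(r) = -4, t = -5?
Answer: 310/9 ≈ 34.444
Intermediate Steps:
O(B, Y) = 14 + Y (O(B, Y) = 5 + (Y + 9) = 5 + (9 + Y) = 14 + Y)
K = 36 (K = 4*9 = 36)
u(U) = -(36 + U)/(-4 + U) (u(U) = -(U + 36)/(U - 4) = -(36 + U)/(-4 + U))
u(t)*O(14, -4) = ((-36 - 1*(-5))/(-4 - 5))*(14 - 4) = ((-36 + 5)/(-9))*10 = -1/9*(-31)*10 = (31/9)*10 = 310/9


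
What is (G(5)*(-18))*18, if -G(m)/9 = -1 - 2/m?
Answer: -20412/5 ≈ -4082.4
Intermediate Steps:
G(m) = 9 + 18/m (G(m) = -9*(-1 - 2/m) = 9 + 18/m)
(G(5)*(-18))*18 = ((9 + 18/5)*(-18))*18 = ((63/5)*(-18))*18 = -1134/5*18 = -20412/5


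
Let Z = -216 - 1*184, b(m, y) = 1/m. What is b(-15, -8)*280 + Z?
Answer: -1256/3 ≈ -418.67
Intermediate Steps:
b(m, y) = 1/m
Z = -400 (Z = -216 - 184 = -400)
b(-15, -8)*280 + Z = 280/(-15) - 400 = -1/15*280 - 400 = -56/3 - 400 = -1256/3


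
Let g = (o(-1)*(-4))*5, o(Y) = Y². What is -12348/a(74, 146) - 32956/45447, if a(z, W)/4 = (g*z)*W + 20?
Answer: -2326726157/3273092940 ≈ -0.71087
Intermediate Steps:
g = -20 (g = ((-1)²*(-4))*5 = (1*(-4))*5 = -4*5 = -20)
a(z, W) = 80 - 80*W*z (a(z, W) = 4*((-20*z)*W + 20) = 4*(-20*W*z + 20) = 4*(20 - 20*W*z) = 80 - 80*W*z)
-12348/a(74, 146) - 32956/45447 = -12348/(80 - 80*146*74) - 32956/45447 = -12348/(80 - 864320) - 32956*1/45447 = -12348/(-864240) - 32956/45447 = -12348*(-1/864240) - 32956/45447 = 1029/72020 - 32956/45447 = -2326726157/3273092940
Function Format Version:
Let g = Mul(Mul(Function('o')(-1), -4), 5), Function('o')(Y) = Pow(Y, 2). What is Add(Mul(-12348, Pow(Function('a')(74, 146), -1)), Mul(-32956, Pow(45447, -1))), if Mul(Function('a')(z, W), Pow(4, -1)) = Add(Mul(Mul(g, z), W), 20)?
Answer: Rational(-2326726157, 3273092940) ≈ -0.71087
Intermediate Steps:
g = -20 (g = Mul(Mul(Pow(-1, 2), -4), 5) = Mul(Mul(1, -4), 5) = Mul(-4, 5) = -20)
Function('a')(z, W) = Add(80, Mul(-80, W, z)) (Function('a')(z, W) = Mul(4, Add(Mul(Mul(-20, z), W), 20)) = Mul(4, Add(Mul(-20, W, z), 20)) = Mul(4, Add(20, Mul(-20, W, z))) = Add(80, Mul(-80, W, z)))
Add(Mul(-12348, Pow(Function('a')(74, 146), -1)), Mul(-32956, Pow(45447, -1))) = Add(Mul(-12348, Pow(Add(80, Mul(-80, 146, 74)), -1)), Mul(-32956, Pow(45447, -1))) = Add(Mul(-12348, Pow(Add(80, -864320), -1)), Mul(-32956, Rational(1, 45447))) = Add(Mul(-12348, Pow(-864240, -1)), Rational(-32956, 45447)) = Add(Mul(-12348, Rational(-1, 864240)), Rational(-32956, 45447)) = Add(Rational(1029, 72020), Rational(-32956, 45447)) = Rational(-2326726157, 3273092940)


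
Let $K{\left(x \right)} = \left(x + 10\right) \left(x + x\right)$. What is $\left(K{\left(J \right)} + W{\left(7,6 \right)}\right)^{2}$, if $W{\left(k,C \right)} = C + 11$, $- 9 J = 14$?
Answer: $\frac{564001}{6561} \approx 85.963$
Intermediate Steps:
$J = - \frac{14}{9}$ ($J = \left(- \frac{1}{9}\right) 14 = - \frac{14}{9} \approx -1.5556$)
$K{\left(x \right)} = 2 x \left(10 + x\right)$ ($K{\left(x \right)} = \left(10 + x\right) 2 x = 2 x \left(10 + x\right)$)
$W{\left(k,C \right)} = 11 + C$
$\left(K{\left(J \right)} + W{\left(7,6 \right)}\right)^{2} = \left(2 \left(- \frac{14}{9}\right) \left(10 - \frac{14}{9}\right) + \left(11 + 6\right)\right)^{2} = \left(2 \left(- \frac{14}{9}\right) \frac{76}{9} + 17\right)^{2} = \left(- \frac{2128}{81} + 17\right)^{2} = \left(- \frac{751}{81}\right)^{2} = \frac{564001}{6561}$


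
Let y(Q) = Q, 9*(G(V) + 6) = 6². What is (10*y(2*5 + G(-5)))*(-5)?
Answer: -400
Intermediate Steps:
G(V) = -2 (G(V) = -6 + (⅑)*6² = -6 + (⅑)*36 = -6 + 4 = -2)
(10*y(2*5 + G(-5)))*(-5) = (10*(2*5 - 2))*(-5) = (10*(10 - 2))*(-5) = (10*8)*(-5) = 80*(-5) = -400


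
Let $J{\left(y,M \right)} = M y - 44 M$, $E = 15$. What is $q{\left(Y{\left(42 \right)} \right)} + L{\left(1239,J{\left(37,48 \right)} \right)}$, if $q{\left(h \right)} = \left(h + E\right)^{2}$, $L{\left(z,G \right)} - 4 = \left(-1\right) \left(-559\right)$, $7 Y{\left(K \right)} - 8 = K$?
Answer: $\frac{51612}{49} \approx 1053.3$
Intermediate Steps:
$Y{\left(K \right)} = \frac{8}{7} + \frac{K}{7}$
$J{\left(y,M \right)} = - 44 M + M y$
$L{\left(z,G \right)} = 563$ ($L{\left(z,G \right)} = 4 - -559 = 4 + 559 = 563$)
$q{\left(h \right)} = \left(15 + h\right)^{2}$ ($q{\left(h \right)} = \left(h + 15\right)^{2} = \left(15 + h\right)^{2}$)
$q{\left(Y{\left(42 \right)} \right)} + L{\left(1239,J{\left(37,48 \right)} \right)} = \left(15 + \left(\frac{8}{7} + \frac{1}{7} \cdot 42\right)\right)^{2} + 563 = \left(15 + \left(\frac{8}{7} + 6\right)\right)^{2} + 563 = \left(15 + \frac{50}{7}\right)^{2} + 563 = \left(\frac{155}{7}\right)^{2} + 563 = \frac{24025}{49} + 563 = \frac{51612}{49}$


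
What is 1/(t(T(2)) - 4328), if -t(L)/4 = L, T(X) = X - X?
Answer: -1/4328 ≈ -0.00023105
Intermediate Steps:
T(X) = 0
t(L) = -4*L
1/(t(T(2)) - 4328) = 1/(-4*0 - 4328) = 1/(0 - 4328) = 1/(-4328) = -1/4328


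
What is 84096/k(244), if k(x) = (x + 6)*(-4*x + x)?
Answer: -3504/7625 ≈ -0.45954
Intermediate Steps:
k(x) = -3*x*(6 + x) (k(x) = (6 + x)*(-3*x) = -3*x*(6 + x))
84096/k(244) = 84096/((-3*244*(6 + 244))) = 84096/((-3*244*250)) = 84096/(-183000) = 84096*(-1/183000) = -3504/7625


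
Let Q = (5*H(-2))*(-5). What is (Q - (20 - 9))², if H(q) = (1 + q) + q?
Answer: 4096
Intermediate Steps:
H(q) = 1 + 2*q
Q = 75 (Q = (5*(1 + 2*(-2)))*(-5) = (5*(1 - 4))*(-5) = (5*(-3))*(-5) = -15*(-5) = 75)
(Q - (20 - 9))² = (75 - (20 - 9))² = (75 - 1*11)² = (75 - 11)² = 64² = 4096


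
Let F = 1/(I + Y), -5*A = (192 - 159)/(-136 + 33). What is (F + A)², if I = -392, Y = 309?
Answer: 4946176/1827135025 ≈ 0.0027071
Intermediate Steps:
A = 33/515 (A = -(192 - 159)/(5*(-136 + 33)) = -33/(5*(-103)) = -33*(-1)/(5*103) = -⅕*(-33/103) = 33/515 ≈ 0.064078)
F = -1/83 (F = 1/(-392 + 309) = 1/(-83) = -1/83 ≈ -0.012048)
(F + A)² = (-1/83 + 33/515)² = (2224/42745)² = 4946176/1827135025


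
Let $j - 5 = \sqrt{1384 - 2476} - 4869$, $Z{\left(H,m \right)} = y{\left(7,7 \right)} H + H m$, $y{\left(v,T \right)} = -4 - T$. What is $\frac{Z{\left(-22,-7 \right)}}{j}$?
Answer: $- \frac{481536}{5914897} - \frac{198 i \sqrt{273}}{5914897} \approx -0.081411 - 0.00055309 i$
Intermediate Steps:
$Z{\left(H,m \right)} = - 11 H + H m$ ($Z{\left(H,m \right)} = \left(-4 - 7\right) H + H m = - 11 H + H m$)
$j = -4864 + 2 i \sqrt{273}$ ($j = 5 + \left(\sqrt{1384 - 2476} - 4869\right) = 5 - \left(4869 - \sqrt{-1092}\right) = 5 - \left(4869 - 2 i \sqrt{273}\right) = -4864 + 2 i \sqrt{273} \approx -4864.0 + 33.045 i$)
$\frac{Z{\left(-22,-7 \right)}}{j} = \frac{\left(-22\right) \left(-11 - 7\right)}{-4864 + 2 i \sqrt{273}} = \frac{\left(-22\right) \left(-18\right)}{-4864 + 2 i \sqrt{273}} = \frac{396}{-4864 + 2 i \sqrt{273}}$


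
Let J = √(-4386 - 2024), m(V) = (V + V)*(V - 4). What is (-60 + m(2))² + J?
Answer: 4624 + I*√6410 ≈ 4624.0 + 80.063*I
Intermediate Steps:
m(V) = 2*V*(-4 + V) (m(V) = (2*V)*(-4 + V) = 2*V*(-4 + V))
J = I*√6410 (J = √(-6410) = I*√6410 ≈ 80.063*I)
(-60 + m(2))² + J = (-60 + 2*2*(-4 + 2))² + I*√6410 = (-60 + 2*2*(-2))² + I*√6410 = (-60 - 8)² + I*√6410 = (-68)² + I*√6410 = 4624 + I*√6410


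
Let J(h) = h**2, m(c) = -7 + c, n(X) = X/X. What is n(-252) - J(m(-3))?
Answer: -99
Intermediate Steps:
n(X) = 1
n(-252) - J(m(-3)) = 1 - (-7 - 3)**2 = 1 - 1*(-10)**2 = 1 - 1*100 = 1 - 100 = -99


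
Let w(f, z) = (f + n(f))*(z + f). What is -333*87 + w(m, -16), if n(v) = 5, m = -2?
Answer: -29025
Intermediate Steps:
w(f, z) = (5 + f)*(f + z) (w(f, z) = (f + 5)*(z + f) = (5 + f)*(f + z))
-333*87 + w(m, -16) = -333*87 + ((-2)² + 5*(-2) + 5*(-16) - 2*(-16)) = -28971 + (4 - 10 - 80 + 32) = -28971 - 54 = -29025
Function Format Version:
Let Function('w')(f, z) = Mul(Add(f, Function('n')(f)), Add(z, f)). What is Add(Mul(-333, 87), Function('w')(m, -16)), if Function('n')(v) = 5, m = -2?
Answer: -29025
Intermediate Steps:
Function('w')(f, z) = Mul(Add(5, f), Add(f, z)) (Function('w')(f, z) = Mul(Add(f, 5), Add(z, f)) = Mul(Add(5, f), Add(f, z)))
Add(Mul(-333, 87), Function('w')(m, -16)) = Add(Mul(-333, 87), Add(Pow(-2, 2), Mul(5, -2), Mul(5, -16), Mul(-2, -16))) = Add(-28971, Add(4, -10, -80, 32)) = Add(-28971, -54) = -29025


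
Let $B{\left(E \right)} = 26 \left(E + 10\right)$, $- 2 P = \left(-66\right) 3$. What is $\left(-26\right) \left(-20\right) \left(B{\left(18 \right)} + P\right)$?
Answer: $430040$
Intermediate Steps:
$P = 99$ ($P = - \frac{\left(-66\right) 3}{2} = \left(- \frac{1}{2}\right) \left(-198\right) = 99$)
$B{\left(E \right)} = 260 + 26 E$ ($B{\left(E \right)} = 26 \left(10 + E\right) = 260 + 26 E$)
$\left(-26\right) \left(-20\right) \left(B{\left(18 \right)} + P\right) = \left(-26\right) \left(-20\right) \left(\left(260 + 26 \cdot 18\right) + 99\right) = 520 \left(\left(260 + 468\right) + 99\right) = 520 \left(728 + 99\right) = 520 \cdot 827 = 430040$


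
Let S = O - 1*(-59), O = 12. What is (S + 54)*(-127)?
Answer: -15875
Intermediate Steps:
S = 71 (S = 12 - 1*(-59) = 12 + 59 = 71)
(S + 54)*(-127) = (71 + 54)*(-127) = 125*(-127) = -15875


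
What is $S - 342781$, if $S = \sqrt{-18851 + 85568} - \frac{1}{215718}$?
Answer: $- \frac{73944031759}{215718} + 3 \sqrt{7413} \approx -3.4252 \cdot 10^{5}$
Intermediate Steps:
$S = - \frac{1}{215718} + 3 \sqrt{7413}$ ($S = \sqrt{66717} - \frac{1}{215718} = 3 \sqrt{7413} - \frac{1}{215718} = - \frac{1}{215718} + 3 \sqrt{7413} \approx 258.3$)
$S - 342781 = \left(- \frac{1}{215718} + 3 \sqrt{7413}\right) - 342781 = - \frac{73944031759}{215718} + 3 \sqrt{7413}$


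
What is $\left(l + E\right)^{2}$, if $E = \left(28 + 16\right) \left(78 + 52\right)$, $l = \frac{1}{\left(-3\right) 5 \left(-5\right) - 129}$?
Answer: $\frac{95406236641}{2916} \approx 3.2718 \cdot 10^{7}$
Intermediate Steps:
$l = - \frac{1}{54}$ ($l = \frac{1}{\left(-15\right) \left(-5\right) - 129} = \frac{1}{75 - 129} = \frac{1}{-54} = - \frac{1}{54} \approx -0.018519$)
$E = 5720$ ($E = 44 \cdot 130 = 5720$)
$\left(l + E\right)^{2} = \left(- \frac{1}{54} + 5720\right)^{2} = \left(\frac{308879}{54}\right)^{2} = \frac{95406236641}{2916}$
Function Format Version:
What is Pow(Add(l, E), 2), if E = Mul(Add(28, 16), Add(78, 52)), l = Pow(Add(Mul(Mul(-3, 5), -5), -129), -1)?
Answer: Rational(95406236641, 2916) ≈ 3.2718e+7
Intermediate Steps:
l = Rational(-1, 54) (l = Pow(Add(Mul(-15, -5), -129), -1) = Pow(Add(75, -129), -1) = Pow(-54, -1) = Rational(-1, 54) ≈ -0.018519)
E = 5720 (E = Mul(44, 130) = 5720)
Pow(Add(l, E), 2) = Pow(Add(Rational(-1, 54), 5720), 2) = Pow(Rational(308879, 54), 2) = Rational(95406236641, 2916)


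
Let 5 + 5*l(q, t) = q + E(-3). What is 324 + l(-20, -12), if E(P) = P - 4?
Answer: 1588/5 ≈ 317.60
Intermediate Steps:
E(P) = -4 + P
l(q, t) = -12/5 + q/5 (l(q, t) = -1 + (q + (-4 - 3))/5 = -1 + (q - 7)/5 = -1 + (-7 + q)/5 = -1 + (-7/5 + q/5) = -12/5 + q/5)
324 + l(-20, -12) = 324 + (-12/5 + (⅕)*(-20)) = 324 + (-12/5 - 4) = 324 - 32/5 = 1588/5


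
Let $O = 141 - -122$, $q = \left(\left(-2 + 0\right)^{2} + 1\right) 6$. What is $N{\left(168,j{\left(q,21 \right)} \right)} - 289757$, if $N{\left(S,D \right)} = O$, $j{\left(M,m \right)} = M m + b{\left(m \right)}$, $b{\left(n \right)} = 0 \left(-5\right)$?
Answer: $-289494$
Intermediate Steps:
$b{\left(n \right)} = 0$
$q = 30$ ($q = \left(\left(-2\right)^{2} + 1\right) 6 = \left(4 + 1\right) 6 = 5 \cdot 6 = 30$)
$j{\left(M,m \right)} = M m$ ($j{\left(M,m \right)} = M m + 0 = M m$)
$O = 263$ ($O = 141 + 122 = 263$)
$N{\left(S,D \right)} = 263$
$N{\left(168,j{\left(q,21 \right)} \right)} - 289757 = 263 - 289757 = -289494$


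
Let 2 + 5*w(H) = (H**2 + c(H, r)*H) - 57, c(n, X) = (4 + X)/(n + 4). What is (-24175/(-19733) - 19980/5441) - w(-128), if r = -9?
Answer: -10871885364414/3328384843 ≈ -3266.4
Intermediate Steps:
c(n, X) = (4 + X)/(4 + n)
w(H) = -59/5 + H**2/5 - H/(4 + H) (w(H) = -2/5 + ((H**2 + ((4 - 9)/(4 + H))*H) - 57)/5 = -2/5 + ((H**2 + (-5/(4 + H))*H) - 57)/5 = -2/5 + ((H**2 - 5*H/(4 + H)) - 57)/5 = -2/5 + (-57 + H**2 - 5*H/(4 + H))/5 = -2/5 + (-57/5 + H**2/5 - H/(4 + H)) = -59/5 + H**2/5 - H/(4 + H))
(-24175/(-19733) - 19980/5441) - w(-128) = (-24175/(-19733) - 19980/5441) - (-1*(-128) + (-59 + (-128)**2)*(4 - 128)/5)/(4 - 128) = (-24175*(-1/19733) - 19980*1/5441) - (128 + (1/5)*(-59 + 16384)*(-124))/(-124) = (24175/19733 - 19980/5441) - (-1)*(128 + (1/5)*16325*(-124))/124 = -262729165/107367253 - (-1)*(128 - 404860)/124 = -262729165/107367253 - (-1)*(-404732)/124 = -262729165/107367253 - 1*101183/31 = -262729165/107367253 - 101183/31 = -10871885364414/3328384843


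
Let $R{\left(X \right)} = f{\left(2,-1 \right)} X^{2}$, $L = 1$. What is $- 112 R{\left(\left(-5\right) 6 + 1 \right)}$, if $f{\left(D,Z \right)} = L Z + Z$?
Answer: $188384$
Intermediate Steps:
$f{\left(D,Z \right)} = 2 Z$ ($f{\left(D,Z \right)} = 1 Z + Z = Z + Z = 2 Z$)
$R{\left(X \right)} = - 2 X^{2}$ ($R{\left(X \right)} = 2 \left(-1\right) X^{2} = - 2 X^{2}$)
$- 112 R{\left(\left(-5\right) 6 + 1 \right)} = - 112 \left(- 2 \left(\left(-5\right) 6 + 1\right)^{2}\right) = - 112 \left(- 2 \left(-30 + 1\right)^{2}\right) = - 112 \left(- 2 \left(-29\right)^{2}\right) = - 112 \left(\left(-2\right) 841\right) = \left(-112\right) \left(-1682\right) = 188384$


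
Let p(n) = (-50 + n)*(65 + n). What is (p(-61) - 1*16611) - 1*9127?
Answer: -26182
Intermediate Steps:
(p(-61) - 1*16611) - 1*9127 = ((-3250 + (-61)**2 + 15*(-61)) - 1*16611) - 1*9127 = ((-3250 + 3721 - 915) - 16611) - 9127 = (-444 - 16611) - 9127 = -17055 - 9127 = -26182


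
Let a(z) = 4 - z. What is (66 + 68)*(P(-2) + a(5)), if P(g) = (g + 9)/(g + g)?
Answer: -737/2 ≈ -368.50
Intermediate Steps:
P(g) = (9 + g)/(2*g) (P(g) = (9 + g)/((2*g)) = (9 + g)*(1/(2*g)) = (9 + g)/(2*g))
(66 + 68)*(P(-2) + a(5)) = (66 + 68)*((1/2)*(9 - 2)/(-2) + (4 - 1*5)) = 134*((1/2)*(-1/2)*7 + (4 - 5)) = 134*(-7/4 - 1) = 134*(-11/4) = -737/2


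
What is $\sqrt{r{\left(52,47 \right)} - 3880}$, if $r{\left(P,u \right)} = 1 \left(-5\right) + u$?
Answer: $i \sqrt{3838} \approx 61.952 i$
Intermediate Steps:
$r{\left(P,u \right)} = -5 + u$
$\sqrt{r{\left(52,47 \right)} - 3880} = \sqrt{\left(-5 + 47\right) - 3880} = \sqrt{42 - 3880} = \sqrt{-3838} = i \sqrt{3838}$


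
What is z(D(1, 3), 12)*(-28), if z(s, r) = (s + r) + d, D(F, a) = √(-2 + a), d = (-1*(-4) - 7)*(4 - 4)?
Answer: -364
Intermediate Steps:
d = 0 (d = (4 - 7)*0 = -3*0 = 0)
z(s, r) = r + s (z(s, r) = (s + r) + 0 = (r + s) + 0 = r + s)
z(D(1, 3), 12)*(-28) = (12 + √(-2 + 3))*(-28) = (12 + √1)*(-28) = (12 + 1)*(-28) = 13*(-28) = -364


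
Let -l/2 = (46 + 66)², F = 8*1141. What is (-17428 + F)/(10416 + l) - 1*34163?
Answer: -125307809/3668 ≈ -34162.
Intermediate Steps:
F = 9128
l = -25088 (l = -2*(46 + 66)² = -2*112² = -2*12544 = -25088)
(-17428 + F)/(10416 + l) - 1*34163 = (-17428 + 9128)/(10416 - 25088) - 1*34163 = -8300/(-14672) - 34163 = -8300*(-1/14672) - 34163 = 2075/3668 - 34163 = -125307809/3668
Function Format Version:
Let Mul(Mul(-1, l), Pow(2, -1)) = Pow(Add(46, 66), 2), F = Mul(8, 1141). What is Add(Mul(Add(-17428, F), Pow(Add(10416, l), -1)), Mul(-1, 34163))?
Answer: Rational(-125307809, 3668) ≈ -34162.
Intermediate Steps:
F = 9128
l = -25088 (l = Mul(-2, Pow(Add(46, 66), 2)) = Mul(-2, Pow(112, 2)) = Mul(-2, 12544) = -25088)
Add(Mul(Add(-17428, F), Pow(Add(10416, l), -1)), Mul(-1, 34163)) = Add(Mul(Add(-17428, 9128), Pow(Add(10416, -25088), -1)), Mul(-1, 34163)) = Add(Mul(-8300, Pow(-14672, -1)), -34163) = Add(Mul(-8300, Rational(-1, 14672)), -34163) = Add(Rational(2075, 3668), -34163) = Rational(-125307809, 3668)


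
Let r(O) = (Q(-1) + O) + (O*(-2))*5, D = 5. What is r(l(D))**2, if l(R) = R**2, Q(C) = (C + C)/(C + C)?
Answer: 50176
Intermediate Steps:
Q(C) = 1 (Q(C) = (2*C)/((2*C)) = (2*C)*(1/(2*C)) = 1)
r(O) = 1 - 9*O (r(O) = (1 + O) + (O*(-2))*5 = (1 + O) - 2*O*5 = (1 + O) - 10*O = 1 - 9*O)
r(l(D))**2 = (1 - 9*5**2)**2 = (1 - 9*25)**2 = (1 - 225)**2 = (-224)**2 = 50176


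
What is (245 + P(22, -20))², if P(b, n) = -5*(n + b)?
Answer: 55225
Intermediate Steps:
P(b, n) = -5*b - 5*n (P(b, n) = -5*(b + n) = -5*b - 5*n)
(245 + P(22, -20))² = (245 + (-5*22 - 5*(-20)))² = (245 + (-110 + 100))² = (245 - 10)² = 235² = 55225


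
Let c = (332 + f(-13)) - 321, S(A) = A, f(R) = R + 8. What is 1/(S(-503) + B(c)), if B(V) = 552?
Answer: 1/49 ≈ 0.020408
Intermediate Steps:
f(R) = 8 + R
c = 6 (c = (332 + (8 - 13)) - 321 = (332 - 5) - 321 = 327 - 321 = 6)
1/(S(-503) + B(c)) = 1/(-503 + 552) = 1/49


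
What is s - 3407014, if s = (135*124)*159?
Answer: -745354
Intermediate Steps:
s = 2661660 (s = 16740*159 = 2661660)
s - 3407014 = 2661660 - 3407014 = -745354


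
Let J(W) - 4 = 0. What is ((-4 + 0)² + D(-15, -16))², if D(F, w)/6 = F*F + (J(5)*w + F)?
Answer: 795664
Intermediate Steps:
J(W) = 4 (J(W) = 4 + 0 = 4)
D(F, w) = 6*F + 6*F² + 24*w (D(F, w) = 6*(F*F + (4*w + F)) = 6*(F² + (F + 4*w)) = 6*(F + F² + 4*w) = 6*F + 6*F² + 24*w)
((-4 + 0)² + D(-15, -16))² = ((-4 + 0)² + (6*(-15) + 6*(-15)² + 24*(-16)))² = ((-4)² + (-90 + 6*225 - 384))² = (16 + (-90 + 1350 - 384))² = (16 + 876)² = 892² = 795664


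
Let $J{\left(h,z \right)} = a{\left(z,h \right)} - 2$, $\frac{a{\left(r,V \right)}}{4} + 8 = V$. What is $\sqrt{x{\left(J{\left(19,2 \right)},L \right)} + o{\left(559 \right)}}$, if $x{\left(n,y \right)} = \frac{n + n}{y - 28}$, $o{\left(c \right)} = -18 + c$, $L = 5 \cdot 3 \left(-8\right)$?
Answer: $\frac{2 \sqrt{184963}}{37} \approx 23.247$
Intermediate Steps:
$L = -120$ ($L = 15 \left(-8\right) = -120$)
$a{\left(r,V \right)} = -32 + 4 V$
$J{\left(h,z \right)} = -34 + 4 h$ ($J{\left(h,z \right)} = \left(-32 + 4 h\right) - 2 = -34 + 4 h$)
$x{\left(n,y \right)} = \frac{2 n}{-28 + y}$
$\sqrt{x{\left(J{\left(19,2 \right)},L \right)} + o{\left(559 \right)}} = \sqrt{\frac{2 \left(-34 + 4 \cdot 19\right)}{-28 - 120} + \left(-18 + 559\right)} = \sqrt{\frac{2 \left(-34 + 76\right)}{-148} + 541} = \sqrt{2 \cdot 42 \left(- \frac{1}{148}\right) + 541} = \sqrt{- \frac{21}{37} + 541} = \sqrt{\frac{19996}{37}} = \frac{2 \sqrt{184963}}{37}$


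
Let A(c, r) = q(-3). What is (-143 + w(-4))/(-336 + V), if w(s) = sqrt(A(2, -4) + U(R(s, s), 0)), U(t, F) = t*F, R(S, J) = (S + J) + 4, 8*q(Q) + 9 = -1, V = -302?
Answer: 13/58 - I*sqrt(5)/1276 ≈ 0.22414 - 0.0017524*I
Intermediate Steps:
q(Q) = -5/4 (q(Q) = -9/8 + (1/8)*(-1) = -9/8 - 1/8 = -5/4)
A(c, r) = -5/4
R(S, J) = 4 + J + S (R(S, J) = (J + S) + 4 = 4 + J + S)
U(t, F) = F*t
w(s) = I*sqrt(5)/2 (w(s) = sqrt(-5/4 + 0*(4 + s + s)) = sqrt(-5/4 + 0*(4 + 2*s)) = sqrt(-5/4 + 0) = sqrt(-5/4) = I*sqrt(5)/2)
(-143 + w(-4))/(-336 + V) = (-143 + I*sqrt(5)/2)/(-336 - 302) = (-143 + I*sqrt(5)/2)/(-638) = (-143 + I*sqrt(5)/2)*(-1/638) = 13/58 - I*sqrt(5)/1276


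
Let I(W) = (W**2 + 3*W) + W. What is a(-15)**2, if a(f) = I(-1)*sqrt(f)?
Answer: -135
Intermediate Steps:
I(W) = W**2 + 4*W
a(f) = -3*sqrt(f) (a(f) = (-(4 - 1))*sqrt(f) = (-1*3)*sqrt(f) = -3*sqrt(f))
a(-15)**2 = (-3*I*sqrt(15))**2 = -135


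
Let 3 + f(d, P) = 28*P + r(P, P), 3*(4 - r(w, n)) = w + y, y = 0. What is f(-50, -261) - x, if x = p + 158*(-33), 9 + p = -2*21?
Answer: -1955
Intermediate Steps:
p = -51 (p = -9 - 2*21 = -9 - 42 = -51)
r(w, n) = 4 - w/3 (r(w, n) = 4 - (w + 0)/3 = 4 - w/3)
f(d, P) = 1 + 83*P/3 (f(d, P) = -3 + (28*P + (4 - P/3)) = -3 + (4 + 83*P/3) = 1 + 83*P/3)
x = -5265 (x = -51 + 158*(-33) = -51 - 5214 = -5265)
f(-50, -261) - x = (1 + (83/3)*(-261)) - 1*(-5265) = (1 - 7221) + 5265 = -7220 + 5265 = -1955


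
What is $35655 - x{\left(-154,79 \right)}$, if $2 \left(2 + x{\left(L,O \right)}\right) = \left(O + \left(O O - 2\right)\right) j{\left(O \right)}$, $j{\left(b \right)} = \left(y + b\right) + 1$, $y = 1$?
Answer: $-220222$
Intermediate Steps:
$j{\left(b \right)} = 2 + b$ ($j{\left(b \right)} = \left(1 + b\right) + 1 = 2 + b$)
$x{\left(L,O \right)} = -2 + \frac{\left(2 + O\right) \left(-2 + O + O^{2}\right)}{2}$ ($x{\left(L,O \right)} = -2 + \frac{\left(O + \left(O O - 2\right)\right) \left(2 + O\right)}{2} = -2 + \frac{\left(O + \left(O^{2} - 2\right)\right) \left(2 + O\right)}{2} = -2 + \frac{\left(O + \left(-2 + O^{2}\right)\right) \left(2 + O\right)}{2} = -2 + \frac{\left(-2 + O + O^{2}\right) \left(2 + O\right)}{2} = -2 + \frac{\left(2 + O\right) \left(-2 + O + O^{2}\right)}{2}$)
$35655 - x{\left(-154,79 \right)} = 35655 - \left(-4 + \frac{79^{3}}{2} + \frac{3 \cdot 79^{2}}{2}\right) = 35655 - \left(-4 + \frac{1}{2} \cdot 493039 + \frac{3}{2} \cdot 6241\right) = 35655 - \left(-4 + \frac{493039}{2} + \frac{18723}{2}\right) = 35655 - 255877 = -220222$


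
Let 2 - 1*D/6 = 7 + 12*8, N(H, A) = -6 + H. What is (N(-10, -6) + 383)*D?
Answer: -222402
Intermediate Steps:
D = -606 (D = 12 - 6*(7 + 12*8) = 12 - 6*(7 + 96) = 12 - 6*103 = 12 - 618 = -606)
(N(-10, -6) + 383)*D = ((-6 - 10) + 383)*(-606) = (-16 + 383)*(-606) = 367*(-606) = -222402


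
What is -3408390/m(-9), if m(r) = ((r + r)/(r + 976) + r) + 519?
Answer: -549318855/82192 ≈ -6683.4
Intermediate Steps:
m(r) = 519 + r + 2*r/(976 + r) (m(r) = ((2*r)/(976 + r) + r) + 519 = (2*r/(976 + r) + r) + 519 = (r + 2*r/(976 + r)) + 519 = 519 + r + 2*r/(976 + r))
-3408390/m(-9) = -3408390*(976 - 9)/(506544 + (-9)² + 1497*(-9)) = -3408390*967/(506544 + 81 - 13473) = -3408390/((1/967)*493152) = -3408390/493152/967 = -3408390*967/493152 = -549318855/82192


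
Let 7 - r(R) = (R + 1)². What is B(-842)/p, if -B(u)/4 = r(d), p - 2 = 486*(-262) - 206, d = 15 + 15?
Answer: -159/5314 ≈ -0.029921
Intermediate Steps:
d = 30
r(R) = 7 - (1 + R)² (r(R) = 7 - (R + 1)² = 7 - (1 + R)²)
p = -127536 (p = 2 + (486*(-262) - 206) = 2 + (-127332 - 206) = 2 - 127538 = -127536)
B(u) = 3816 (B(u) = -4*(7 - (1 + 30)²) = -4*(7 - 1*31²) = -4*(7 - 1*961) = -4*(7 - 961) = -4*(-954) = 3816)
B(-842)/p = 3816/(-127536) = 3816*(-1/127536) = -159/5314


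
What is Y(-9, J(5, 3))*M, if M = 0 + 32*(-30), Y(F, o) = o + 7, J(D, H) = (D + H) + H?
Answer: -17280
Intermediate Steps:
J(D, H) = D + 2*H
Y(F, o) = 7 + o
M = -960 (M = 0 - 960 = -960)
Y(-9, J(5, 3))*M = (7 + (5 + 2*3))*(-960) = (7 + (5 + 6))*(-960) = (7 + 11)*(-960) = 18*(-960) = -17280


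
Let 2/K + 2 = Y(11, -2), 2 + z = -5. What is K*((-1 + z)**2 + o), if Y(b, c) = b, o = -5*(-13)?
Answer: 86/3 ≈ 28.667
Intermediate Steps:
z = -7 (z = -2 - 5 = -7)
o = 65
K = 2/9 (K = 2/(-2 + 11) = 2/9 ≈ 0.22222)
K*((-1 + z)**2 + o) = 2*((-1 - 7)**2 + 65)/9 = 2*((-8)**2 + 65)/9 = 2*(64 + 65)/9 = (2/9)*129 = 86/3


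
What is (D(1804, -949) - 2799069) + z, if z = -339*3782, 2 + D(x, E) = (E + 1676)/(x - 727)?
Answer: -4395418286/1077 ≈ -4.0812e+6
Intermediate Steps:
D(x, E) = -2 + (1676 + E)/(-727 + x) (D(x, E) = -2 + (E + 1676)/(x - 727) = -2 + (1676 + E)/(-727 + x))
z = -1282098
(D(1804, -949) - 2799069) + z = ((3130 - 949 - 2*1804)/(-727 + 1804) - 2799069) - 1282098 = ((3130 - 949 - 3608)/1077 - 2799069) - 1282098 = ((1/1077)*(-1427) - 2799069) - 1282098 = (-1427/1077 - 2799069) - 1282098 = -3014598740/1077 - 1282098 = -4395418286/1077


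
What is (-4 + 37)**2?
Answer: 1089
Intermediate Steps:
(-4 + 37)**2 = 33**2 = 1089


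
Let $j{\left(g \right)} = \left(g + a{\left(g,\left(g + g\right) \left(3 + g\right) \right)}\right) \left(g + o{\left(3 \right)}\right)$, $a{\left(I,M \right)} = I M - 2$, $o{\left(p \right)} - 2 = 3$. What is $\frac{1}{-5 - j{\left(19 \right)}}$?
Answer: $- \frac{1}{381629} \approx -2.6203 \cdot 10^{-6}$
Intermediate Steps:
$o{\left(p \right)} = 5$ ($o{\left(p \right)} = 2 + 3 = 5$)
$a{\left(I,M \right)} = -2 + I M$
$j{\left(g \right)} = \left(5 + g\right) \left(-2 + g + 2 g^{2} \left(3 + g\right)\right)$ ($j{\left(g \right)} = \left(g + \left(-2 + g \left(g + g\right) \left(3 + g\right)\right)\right) \left(g + 5\right) = \left(g + \left(-2 + g 2 g \left(3 + g\right)\right)\right) \left(5 + g\right) = \left(g + \left(-2 + 2 g^{2} \left(3 + g\right)\right)\right) \left(5 + g\right) = \left(-2 + g + 2 g^{2} \left(3 + g\right)\right) \left(5 + g\right) = \left(5 + g\right) \left(-2 + g + 2 g^{2} \left(3 + g\right)\right)$)
$\frac{1}{-5 - j{\left(19 \right)}} = \frac{1}{-5 - \left(-10 + 2 \cdot 19^{4} + 3 \cdot 19 + 16 \cdot 19^{3} + 31 \cdot 19^{2}\right)} = \frac{1}{-5 - \left(-10 + 2 \cdot 130321 + 57 + 16 \cdot 6859 + 31 \cdot 361\right)} = \frac{1}{-5 - \left(-10 + 260642 + 57 + 109744 + 11191\right)} = \frac{1}{-5 - 381624} = \frac{1}{-381629} = - \frac{1}{381629}$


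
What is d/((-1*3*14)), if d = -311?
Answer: 311/42 ≈ 7.4048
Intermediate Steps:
d/((-1*3*14)) = -311/(-1*3*14) = -311/((-3*14)) = -311/(-42) = -311*(-1/42) = 311/42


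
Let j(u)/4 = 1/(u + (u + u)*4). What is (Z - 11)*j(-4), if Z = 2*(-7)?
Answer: 25/9 ≈ 2.7778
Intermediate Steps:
j(u) = 4/(9*u) (j(u) = 4/(u + (u + u)*4) = 4/(u + (2*u)*4) = 4/(u + 8*u) = 4/((9*u)) = 4*(1/(9*u)) = 4/(9*u))
Z = -14
(Z - 11)*j(-4) = (-14 - 11)*((4/9)/(-4)) = -100*(-1)/(9*4) = -25*(-⅑) = 25/9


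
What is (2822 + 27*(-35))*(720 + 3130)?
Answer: 7226450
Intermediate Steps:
(2822 + 27*(-35))*(720 + 3130) = (2822 - 945)*3850 = 1877*3850 = 7226450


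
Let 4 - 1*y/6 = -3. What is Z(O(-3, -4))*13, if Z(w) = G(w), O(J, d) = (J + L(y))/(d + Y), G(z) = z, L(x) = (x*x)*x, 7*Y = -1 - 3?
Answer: -6741735/32 ≈ -2.1068e+5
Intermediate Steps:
Y = -4/7 (Y = (-1 - 3)/7 = (1/7)*(-4) = -4/7 ≈ -0.57143)
y = 42 (y = 24 - 6*(-3) = 24 + 18 = 42)
L(x) = x**3 (L(x) = x**2*x = x**3)
O(J, d) = (74088 + J)/(-4/7 + d) (O(J, d) = (J + 42**3)/(d - 4/7) = (J + 74088)/(-4/7 + d) = (74088 + J)/(-4/7 + d))
Z(w) = w
Z(O(-3, -4))*13 = (7*(74088 - 3)/(-4 + 7*(-4)))*13 = (7*74085/(-4 - 28))*13 = (7*74085/(-32))*13 = (7*(-1/32)*74085)*13 = -518595/32*13 = -6741735/32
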